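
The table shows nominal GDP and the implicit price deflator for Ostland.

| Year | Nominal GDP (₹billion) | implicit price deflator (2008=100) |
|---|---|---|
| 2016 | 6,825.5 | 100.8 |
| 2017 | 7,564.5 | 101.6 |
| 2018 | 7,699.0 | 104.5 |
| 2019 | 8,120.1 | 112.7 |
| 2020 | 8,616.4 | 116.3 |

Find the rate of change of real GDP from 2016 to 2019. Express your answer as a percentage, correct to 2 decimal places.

6.41%

Real GDP 2016 = 6825.5/1.008 = 6771.33.
Real GDP 2019 = 8120.1/1.127 = 7205.06.
Change = 7205.06/6771.33 − 1 = 0.0641.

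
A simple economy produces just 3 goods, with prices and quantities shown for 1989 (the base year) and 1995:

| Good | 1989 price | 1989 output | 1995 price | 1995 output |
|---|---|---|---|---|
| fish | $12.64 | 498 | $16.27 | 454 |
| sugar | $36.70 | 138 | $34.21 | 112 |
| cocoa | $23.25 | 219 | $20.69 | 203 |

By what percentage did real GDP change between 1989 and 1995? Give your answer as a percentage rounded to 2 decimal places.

-11.44%

Real GDP 1989 = Nominal GDP 1989 = 12.64·498 + 36.70·138 + 23.25·219 = 16451.07.
Real GDP 1995 (at 1989 prices) = 12.64·454 + 36.70·112 + 23.25·203 = 14568.71.
Real growth = 14568.71/16451.07 − 1 = -0.1144.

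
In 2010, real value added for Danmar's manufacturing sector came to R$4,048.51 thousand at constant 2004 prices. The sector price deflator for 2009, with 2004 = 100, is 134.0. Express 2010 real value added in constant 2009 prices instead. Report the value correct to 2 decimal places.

R$5,425.00 thousand

Real value added in 2009 prices = Real value added in 2004 prices × (P_2009/P_2004) = 4048.51 × 1.340 = 5425.00.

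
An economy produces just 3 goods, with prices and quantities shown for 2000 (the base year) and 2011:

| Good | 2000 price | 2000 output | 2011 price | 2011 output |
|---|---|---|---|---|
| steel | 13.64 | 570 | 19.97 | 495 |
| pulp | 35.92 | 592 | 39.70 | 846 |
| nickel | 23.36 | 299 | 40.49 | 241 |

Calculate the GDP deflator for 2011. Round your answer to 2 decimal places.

Nominal GDP 2011 = 19.97·495 + 39.70·846 + 40.49·241 = 53229.44.
Real GDP 2011 (at 2000 prices) = 13.64·495 + 35.92·846 + 23.36·241 = 42769.88.
Deflator = Nominal/Real × 100 = 53229.44/42769.88 × 100 = 124.455.

124.46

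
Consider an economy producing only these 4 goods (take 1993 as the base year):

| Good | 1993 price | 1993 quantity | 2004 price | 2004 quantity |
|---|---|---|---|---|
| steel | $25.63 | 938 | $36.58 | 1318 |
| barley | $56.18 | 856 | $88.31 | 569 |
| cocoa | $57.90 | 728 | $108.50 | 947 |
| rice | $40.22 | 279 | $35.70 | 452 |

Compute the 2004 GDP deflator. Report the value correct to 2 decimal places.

156.64

Nominal GDP 2004 = 36.58·1318 + 88.31·569 + 108.50·947 + 35.70·452 = 217346.73.
Real GDP 2004 (at 1993 prices) = 25.63·1318 + 56.18·569 + 57.90·947 + 40.22·452 = 138757.50.
Deflator = Nominal/Real × 100 = 217346.73/138757.50 × 100 = 156.638.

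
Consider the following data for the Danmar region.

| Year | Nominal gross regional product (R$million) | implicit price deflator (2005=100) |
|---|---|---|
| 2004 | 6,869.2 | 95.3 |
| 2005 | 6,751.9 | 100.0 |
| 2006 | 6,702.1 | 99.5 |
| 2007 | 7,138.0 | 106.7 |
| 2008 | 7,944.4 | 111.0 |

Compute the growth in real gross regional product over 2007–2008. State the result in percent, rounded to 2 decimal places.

Real gross regional product 2007 = 7138.0/1.067 = 6689.78.
Real gross regional product 2008 = 7944.4/1.110 = 7157.12.
Change = 7157.12/6689.78 − 1 = 0.0699.

6.99%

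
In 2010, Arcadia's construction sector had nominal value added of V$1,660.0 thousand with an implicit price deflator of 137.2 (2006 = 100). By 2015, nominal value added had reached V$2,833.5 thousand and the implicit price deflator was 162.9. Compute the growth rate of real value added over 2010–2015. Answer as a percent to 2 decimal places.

Deflate each year: 2010 → 1660.0/1.372 = 1209.91; 2015 → 2833.5/1.629 = 1739.41.
So real value added changed by 1739.41/1209.91 − 1 = 0.4376, i.e. 43.76%.

43.76%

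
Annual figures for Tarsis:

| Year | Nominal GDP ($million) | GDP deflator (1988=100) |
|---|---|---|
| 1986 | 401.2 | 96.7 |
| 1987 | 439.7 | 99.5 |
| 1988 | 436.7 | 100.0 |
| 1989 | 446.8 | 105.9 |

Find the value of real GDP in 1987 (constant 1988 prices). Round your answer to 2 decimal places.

Real GDP 1987 = 439.7 / 0.995 = 441.91.

$441.91 million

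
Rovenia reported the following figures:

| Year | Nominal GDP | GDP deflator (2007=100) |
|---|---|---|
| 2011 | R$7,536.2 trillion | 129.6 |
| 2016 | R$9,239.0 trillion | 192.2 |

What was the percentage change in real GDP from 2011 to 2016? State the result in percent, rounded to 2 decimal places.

-17.33%

Real GDP 2011 = 7536.2 / 1.296 = 5814.97.
Real GDP 2016 = 9239.0 / 1.922 = 4806.97.
Real growth = 4806.97 / 5814.97 − 1 = -0.1733.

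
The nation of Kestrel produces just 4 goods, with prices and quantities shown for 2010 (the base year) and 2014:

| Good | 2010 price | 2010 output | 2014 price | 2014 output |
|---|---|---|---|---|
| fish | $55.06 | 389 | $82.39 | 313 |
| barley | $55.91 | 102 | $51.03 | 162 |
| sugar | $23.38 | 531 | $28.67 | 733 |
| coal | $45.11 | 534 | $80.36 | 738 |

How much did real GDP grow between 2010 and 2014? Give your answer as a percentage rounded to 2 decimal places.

Real GDP 2010 = Nominal GDP 2010 = 55.06·389 + 55.91·102 + 23.38·531 + 45.11·534 = 63624.68.
Real GDP 2014 (at 2010 prices) = 55.06·313 + 55.91·162 + 23.38·733 + 45.11·738 = 76719.92.
Real growth = 76719.92/63624.68 − 1 = 0.2058.

20.58%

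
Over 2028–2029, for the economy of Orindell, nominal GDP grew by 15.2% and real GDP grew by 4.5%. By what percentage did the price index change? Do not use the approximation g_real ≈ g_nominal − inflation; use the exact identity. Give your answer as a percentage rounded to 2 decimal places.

(1 + g_nom) = (1 + g_real)(1 + π), so π = 1.1520 / 1.0450 − 1 = 0.10239.

10.24%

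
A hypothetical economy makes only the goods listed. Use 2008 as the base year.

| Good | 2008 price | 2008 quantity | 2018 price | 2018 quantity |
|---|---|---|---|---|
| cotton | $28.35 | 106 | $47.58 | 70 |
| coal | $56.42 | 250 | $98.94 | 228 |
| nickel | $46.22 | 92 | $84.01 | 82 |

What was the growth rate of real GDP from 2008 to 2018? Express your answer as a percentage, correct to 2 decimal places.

Real GDP 2008 = Nominal GDP 2008 = 28.35·106 + 56.42·250 + 46.22·92 = 21362.34.
Real GDP 2018 (at 2008 prices) = 28.35·70 + 56.42·228 + 46.22·82 = 18638.30.
Real growth = 18638.30/21362.34 − 1 = -0.1275.

-12.75%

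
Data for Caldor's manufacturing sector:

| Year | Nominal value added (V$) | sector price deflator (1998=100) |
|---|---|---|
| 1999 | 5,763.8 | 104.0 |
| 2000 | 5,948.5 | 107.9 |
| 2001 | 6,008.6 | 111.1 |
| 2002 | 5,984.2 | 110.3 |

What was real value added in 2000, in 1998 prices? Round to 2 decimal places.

Real value added 2000 = 5948.5 / 1.079 = 5512.97.

V$5,512.97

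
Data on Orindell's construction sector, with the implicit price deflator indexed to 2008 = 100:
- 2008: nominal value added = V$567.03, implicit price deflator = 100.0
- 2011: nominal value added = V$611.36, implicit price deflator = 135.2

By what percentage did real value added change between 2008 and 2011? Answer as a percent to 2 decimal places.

Deflate each year: 2008 → 567.03/1.000 = 567.03; 2011 → 611.36/1.352 = 452.19.
So real value added changed by 452.19/567.03 − 1 = -0.2025, i.e. -20.25%.

-20.25%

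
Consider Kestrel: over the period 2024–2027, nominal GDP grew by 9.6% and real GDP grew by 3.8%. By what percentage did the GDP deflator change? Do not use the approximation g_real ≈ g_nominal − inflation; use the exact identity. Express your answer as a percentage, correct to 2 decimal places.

5.59%

(1 + g_nom) = (1 + g_real)(1 + π), so π = 1.0960 / 1.0380 − 1 = 0.05588.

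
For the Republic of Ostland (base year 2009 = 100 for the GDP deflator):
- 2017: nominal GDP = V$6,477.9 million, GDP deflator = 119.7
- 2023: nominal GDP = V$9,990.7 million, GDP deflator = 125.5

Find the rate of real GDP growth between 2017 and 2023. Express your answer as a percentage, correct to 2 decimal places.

47.10%

Real GDP 2017 = 6477.9 / 1.197 = 5411.78.
Real GDP 2023 = 9990.7 / 1.255 = 7960.72.
Real growth = 7960.72 / 5411.78 − 1 = 0.4710.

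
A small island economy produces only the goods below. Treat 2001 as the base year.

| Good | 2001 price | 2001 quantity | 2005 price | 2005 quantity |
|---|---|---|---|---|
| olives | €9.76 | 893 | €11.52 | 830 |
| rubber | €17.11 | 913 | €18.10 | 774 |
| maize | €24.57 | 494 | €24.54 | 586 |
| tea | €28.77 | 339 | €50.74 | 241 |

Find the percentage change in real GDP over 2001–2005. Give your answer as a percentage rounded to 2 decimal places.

Real GDP 2001 = Nominal GDP 2001 = 9.76·893 + 17.11·913 + 24.57·494 + 28.77·339 = 46227.72.
Real GDP 2005 (at 2001 prices) = 9.76·830 + 17.11·774 + 24.57·586 + 28.77·241 = 42675.53.
Real growth = 42675.53/46227.72 − 1 = -0.0768.

-7.68%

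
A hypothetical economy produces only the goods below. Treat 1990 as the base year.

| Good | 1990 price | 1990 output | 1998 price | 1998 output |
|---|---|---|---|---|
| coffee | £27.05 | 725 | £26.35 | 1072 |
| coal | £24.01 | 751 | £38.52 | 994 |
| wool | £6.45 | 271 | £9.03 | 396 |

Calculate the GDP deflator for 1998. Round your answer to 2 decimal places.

Nominal GDP 1998 = 26.35·1072 + 38.52·994 + 9.03·396 = 70111.96.
Real GDP 1998 (at 1990 prices) = 27.05·1072 + 24.01·994 + 6.45·396 = 55417.74.
Deflator = Nominal/Real × 100 = 70111.96/55417.74 × 100 = 126.515.

126.52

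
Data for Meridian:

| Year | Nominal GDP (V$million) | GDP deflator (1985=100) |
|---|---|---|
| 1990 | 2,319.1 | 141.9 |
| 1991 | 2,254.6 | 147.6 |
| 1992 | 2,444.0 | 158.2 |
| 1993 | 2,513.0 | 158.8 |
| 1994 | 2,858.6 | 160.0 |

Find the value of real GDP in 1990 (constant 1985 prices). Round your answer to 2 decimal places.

V$1,634.32 million

Real GDP 1990 = 2319.1 / 1.419 = 1634.32.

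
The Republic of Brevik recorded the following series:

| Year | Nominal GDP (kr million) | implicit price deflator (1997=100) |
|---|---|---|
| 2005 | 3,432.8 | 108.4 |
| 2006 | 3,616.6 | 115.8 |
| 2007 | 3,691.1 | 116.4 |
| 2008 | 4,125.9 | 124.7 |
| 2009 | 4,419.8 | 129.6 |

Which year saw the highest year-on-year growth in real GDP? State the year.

2006: real = 3616.6/1.158 = 3123.14; growth vs 2005 (3166.79) = -1.38%.
2007: real = 3691.1/1.164 = 3171.05; growth vs 2006 (3123.14) = 1.53%.
2008: real = 4125.9/1.247 = 3308.66; growth vs 2007 (3171.05) = 4.34%.
2009: real = 4419.8/1.296 = 3410.34; growth vs 2008 (3308.66) = 3.07%.

2008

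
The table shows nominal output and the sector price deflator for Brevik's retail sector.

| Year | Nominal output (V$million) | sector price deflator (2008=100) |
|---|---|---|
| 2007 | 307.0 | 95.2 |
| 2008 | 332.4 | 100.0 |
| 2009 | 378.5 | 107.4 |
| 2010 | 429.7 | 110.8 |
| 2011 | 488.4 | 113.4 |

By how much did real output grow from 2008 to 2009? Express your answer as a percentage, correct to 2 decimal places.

Real output 2008 = 332.4/1.000 = 332.40.
Real output 2009 = 378.5/1.074 = 352.42.
Change = 352.42/332.40 − 1 = 0.0602.

6.02%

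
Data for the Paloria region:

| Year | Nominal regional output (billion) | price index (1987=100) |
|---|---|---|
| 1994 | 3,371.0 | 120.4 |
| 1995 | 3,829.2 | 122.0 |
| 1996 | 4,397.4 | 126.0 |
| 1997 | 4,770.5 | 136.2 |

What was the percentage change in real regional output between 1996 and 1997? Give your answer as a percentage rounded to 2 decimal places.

Real regional output 1996 = 4397.4/1.260 = 3490.00.
Real regional output 1997 = 4770.5/1.362 = 3502.57.
Change = 3502.57/3490.00 − 1 = 0.0036.

0.36%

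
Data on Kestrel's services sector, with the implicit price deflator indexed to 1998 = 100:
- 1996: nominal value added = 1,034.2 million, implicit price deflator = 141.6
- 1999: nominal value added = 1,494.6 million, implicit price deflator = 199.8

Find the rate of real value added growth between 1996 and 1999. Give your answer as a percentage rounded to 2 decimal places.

Deflate each year: 1996 → 1034.2/1.416 = 730.37; 1999 → 1494.6/1.998 = 748.05.
So real value added changed by 748.05/730.37 − 1 = 0.0242, i.e. 2.42%.

2.42%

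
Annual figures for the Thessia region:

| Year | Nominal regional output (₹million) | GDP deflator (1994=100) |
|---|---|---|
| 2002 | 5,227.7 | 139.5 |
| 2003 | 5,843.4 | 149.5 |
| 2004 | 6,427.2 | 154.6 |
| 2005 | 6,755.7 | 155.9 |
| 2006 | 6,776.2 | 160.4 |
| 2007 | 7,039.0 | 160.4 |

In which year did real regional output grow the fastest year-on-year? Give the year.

2004

2003: real = 5843.4/1.495 = 3908.63; growth vs 2002 (3747.46) = 4.30%.
2004: real = 6427.2/1.546 = 4157.31; growth vs 2003 (3908.63) = 6.36%.
2005: real = 6755.7/1.559 = 4333.35; growth vs 2004 (4157.31) = 4.23%.
2006: real = 6776.2/1.604 = 4224.56; growth vs 2005 (4333.35) = -2.51%.
2007: real = 7039.0/1.604 = 4388.40; growth vs 2006 (4224.56) = 3.88%.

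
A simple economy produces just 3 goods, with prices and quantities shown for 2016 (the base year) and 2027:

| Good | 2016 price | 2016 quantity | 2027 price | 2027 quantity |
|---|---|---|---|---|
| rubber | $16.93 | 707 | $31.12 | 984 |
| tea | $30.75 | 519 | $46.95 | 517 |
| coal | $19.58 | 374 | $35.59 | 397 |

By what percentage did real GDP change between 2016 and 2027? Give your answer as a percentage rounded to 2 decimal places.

Real GDP 2016 = Nominal GDP 2016 = 16.93·707 + 30.75·519 + 19.58·374 = 35251.68.
Real GDP 2027 (at 2016 prices) = 16.93·984 + 30.75·517 + 19.58·397 = 40330.13.
Real growth = 40330.13/35251.68 − 1 = 0.1441.

14.41%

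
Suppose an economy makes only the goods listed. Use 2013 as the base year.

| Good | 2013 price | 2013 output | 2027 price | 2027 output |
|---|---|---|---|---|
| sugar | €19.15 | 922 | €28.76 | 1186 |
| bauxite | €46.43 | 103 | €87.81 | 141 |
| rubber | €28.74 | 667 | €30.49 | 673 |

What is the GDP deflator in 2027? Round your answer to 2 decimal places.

137.88

Nominal GDP 2027 = 28.76·1186 + 87.81·141 + 30.49·673 = 67010.34.
Real GDP 2027 (at 2013 prices) = 19.15·1186 + 46.43·141 + 28.74·673 = 48600.55.
Deflator = Nominal/Real × 100 = 67010.34/48600.55 × 100 = 137.880.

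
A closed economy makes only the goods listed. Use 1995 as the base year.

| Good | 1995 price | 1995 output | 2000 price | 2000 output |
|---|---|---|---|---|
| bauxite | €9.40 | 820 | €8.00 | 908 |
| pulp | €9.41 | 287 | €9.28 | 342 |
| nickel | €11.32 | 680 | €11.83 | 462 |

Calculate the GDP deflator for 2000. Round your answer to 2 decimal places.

93.64

Nominal GDP 2000 = 8.00·908 + 9.28·342 + 11.83·462 = 15903.22.
Real GDP 2000 (at 1995 prices) = 9.40·908 + 9.41·342 + 11.32·462 = 16983.26.
Deflator = Nominal/Real × 100 = 15903.22/16983.26 × 100 = 93.641.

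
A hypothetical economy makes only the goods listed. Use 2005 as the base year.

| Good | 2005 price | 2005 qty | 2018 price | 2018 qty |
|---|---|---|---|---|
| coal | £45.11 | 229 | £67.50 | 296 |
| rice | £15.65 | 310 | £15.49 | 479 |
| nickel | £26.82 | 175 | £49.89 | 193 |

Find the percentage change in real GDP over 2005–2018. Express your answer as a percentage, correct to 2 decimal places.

Real GDP 2005 = Nominal GDP 2005 = 45.11·229 + 15.65·310 + 26.82·175 = 19875.19.
Real GDP 2018 (at 2005 prices) = 45.11·296 + 15.65·479 + 26.82·193 = 26025.17.
Real growth = 26025.17/19875.19 − 1 = 0.3094.

30.94%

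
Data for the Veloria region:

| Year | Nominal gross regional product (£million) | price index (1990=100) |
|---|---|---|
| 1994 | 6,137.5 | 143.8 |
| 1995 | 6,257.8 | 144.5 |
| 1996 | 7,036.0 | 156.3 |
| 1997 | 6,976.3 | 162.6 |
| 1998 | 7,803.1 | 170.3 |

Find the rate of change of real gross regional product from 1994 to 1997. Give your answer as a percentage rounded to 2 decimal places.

0.52%

Real gross regional product 1994 = 6137.5/1.438 = 4268.08.
Real gross regional product 1997 = 6976.3/1.626 = 4290.47.
Change = 4290.47/4268.08 − 1 = 0.0052.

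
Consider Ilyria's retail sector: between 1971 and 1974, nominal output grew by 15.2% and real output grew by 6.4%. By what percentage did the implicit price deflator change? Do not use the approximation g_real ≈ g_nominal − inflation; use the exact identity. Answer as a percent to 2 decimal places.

(1 + g_nom) = (1 + g_real)(1 + π), so π = 1.1520 / 1.0640 − 1 = 0.08271.

8.27%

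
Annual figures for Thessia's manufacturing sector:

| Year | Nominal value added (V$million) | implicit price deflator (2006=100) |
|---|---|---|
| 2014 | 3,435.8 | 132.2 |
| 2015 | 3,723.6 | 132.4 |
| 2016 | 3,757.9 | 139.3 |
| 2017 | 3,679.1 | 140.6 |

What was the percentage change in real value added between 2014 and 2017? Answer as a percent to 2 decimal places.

0.68%

Real value added 2014 = 3435.8/1.322 = 2598.94.
Real value added 2017 = 3679.1/1.406 = 2616.71.
Change = 2616.71/2598.94 − 1 = 0.0068.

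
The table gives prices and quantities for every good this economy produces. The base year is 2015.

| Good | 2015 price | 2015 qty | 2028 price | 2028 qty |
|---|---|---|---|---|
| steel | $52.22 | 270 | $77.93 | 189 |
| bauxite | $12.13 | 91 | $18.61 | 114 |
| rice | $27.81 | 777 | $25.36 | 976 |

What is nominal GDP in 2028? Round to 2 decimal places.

$41601.67

Nominal GDP 2028 = Σ (p_2028 × q_2028) = 77.93·189 + 18.61·114 + 25.36·976 = 41601.67.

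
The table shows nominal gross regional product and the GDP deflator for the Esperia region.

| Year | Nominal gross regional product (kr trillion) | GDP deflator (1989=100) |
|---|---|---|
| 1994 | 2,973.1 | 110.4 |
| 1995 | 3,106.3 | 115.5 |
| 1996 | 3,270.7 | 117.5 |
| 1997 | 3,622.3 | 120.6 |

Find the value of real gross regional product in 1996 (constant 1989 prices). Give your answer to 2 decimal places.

kr 2,783.57 trillion

Real gross regional product 1996 = 3270.7 / 1.175 = 2783.57.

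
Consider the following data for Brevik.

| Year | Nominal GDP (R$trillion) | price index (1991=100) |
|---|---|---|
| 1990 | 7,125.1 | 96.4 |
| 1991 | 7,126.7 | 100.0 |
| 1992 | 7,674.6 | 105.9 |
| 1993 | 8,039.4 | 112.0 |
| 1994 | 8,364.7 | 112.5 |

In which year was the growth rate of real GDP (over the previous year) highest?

1991: real = 7126.7/1.000 = 7126.70; growth vs 1990 (7391.18) = -3.58%.
1992: real = 7674.6/1.059 = 7247.03; growth vs 1991 (7126.70) = 1.69%.
1993: real = 8039.4/1.120 = 7178.04; growth vs 1992 (7247.03) = -0.95%.
1994: real = 8364.7/1.125 = 7435.29; growth vs 1993 (7178.04) = 3.58%.

1994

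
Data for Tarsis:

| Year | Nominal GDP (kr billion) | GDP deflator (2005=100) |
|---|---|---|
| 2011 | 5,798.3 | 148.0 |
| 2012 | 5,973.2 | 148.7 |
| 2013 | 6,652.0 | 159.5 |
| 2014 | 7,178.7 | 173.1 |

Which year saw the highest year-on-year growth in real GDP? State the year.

2013

2012: real = 5973.2/1.487 = 4016.95; growth vs 2011 (3917.77) = 2.53%.
2013: real = 6652.0/1.595 = 4170.53; growth vs 2012 (4016.95) = 3.82%.
2014: real = 7178.7/1.731 = 4147.14; growth vs 2013 (4170.53) = -0.56%.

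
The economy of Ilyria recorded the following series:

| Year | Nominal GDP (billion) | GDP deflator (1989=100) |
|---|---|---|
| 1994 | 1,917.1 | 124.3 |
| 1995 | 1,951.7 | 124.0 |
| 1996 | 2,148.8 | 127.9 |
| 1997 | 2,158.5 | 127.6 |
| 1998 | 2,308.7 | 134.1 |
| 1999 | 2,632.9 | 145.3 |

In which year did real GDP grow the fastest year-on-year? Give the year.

1995: real = 1951.7/1.240 = 1573.95; growth vs 1994 (1542.32) = 2.05%.
1996: real = 2148.8/1.279 = 1680.06; growth vs 1995 (1573.95) = 6.74%.
1997: real = 2158.5/1.276 = 1691.61; growth vs 1996 (1680.06) = 0.69%.
1998: real = 2308.7/1.341 = 1721.63; growth vs 1997 (1691.61) = 1.77%.
1999: real = 2632.9/1.453 = 1812.04; growth vs 1998 (1721.63) = 5.25%.

1996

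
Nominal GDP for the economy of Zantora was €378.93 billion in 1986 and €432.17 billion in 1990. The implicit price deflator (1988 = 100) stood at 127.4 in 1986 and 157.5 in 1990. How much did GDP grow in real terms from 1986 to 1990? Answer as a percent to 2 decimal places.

-7.75%

Deflate each year: 1986 → 378.93/1.274 = 297.43; 1990 → 432.17/1.575 = 274.39.
So real GDP changed by 274.39/297.43 − 1 = -0.0775, i.e. -7.75%.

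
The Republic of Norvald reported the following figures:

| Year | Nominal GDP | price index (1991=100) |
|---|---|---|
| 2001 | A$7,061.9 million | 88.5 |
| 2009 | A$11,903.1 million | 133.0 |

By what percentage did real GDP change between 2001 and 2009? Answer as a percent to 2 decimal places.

12.16%

Deflate each year: 2001 → 7061.9/0.885 = 7979.55; 2009 → 11903.1/1.330 = 8949.70.
So real GDP changed by 8949.70/7979.55 − 1 = 0.1216, i.e. 12.16%.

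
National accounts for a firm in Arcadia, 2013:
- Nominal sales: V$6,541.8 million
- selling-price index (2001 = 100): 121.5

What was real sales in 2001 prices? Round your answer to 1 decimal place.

V$5,384.2 million

Real sales = Nominal / (selling-price index/100) = 6541.8 / 1.215 = 5384.20.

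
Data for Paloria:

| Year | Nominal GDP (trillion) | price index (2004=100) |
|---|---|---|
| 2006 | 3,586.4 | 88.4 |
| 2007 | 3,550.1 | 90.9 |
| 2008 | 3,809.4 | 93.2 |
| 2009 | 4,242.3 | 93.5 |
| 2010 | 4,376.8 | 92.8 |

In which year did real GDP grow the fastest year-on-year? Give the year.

2009

2007: real = 3550.1/0.909 = 3905.50; growth vs 2006 (4057.01) = -3.73%.
2008: real = 3809.4/0.932 = 4087.34; growth vs 2007 (3905.50) = 4.66%.
2009: real = 4242.3/0.935 = 4537.22; growth vs 2008 (4087.34) = 11.01%.
2010: real = 4376.8/0.928 = 4716.38; growth vs 2009 (4537.22) = 3.95%.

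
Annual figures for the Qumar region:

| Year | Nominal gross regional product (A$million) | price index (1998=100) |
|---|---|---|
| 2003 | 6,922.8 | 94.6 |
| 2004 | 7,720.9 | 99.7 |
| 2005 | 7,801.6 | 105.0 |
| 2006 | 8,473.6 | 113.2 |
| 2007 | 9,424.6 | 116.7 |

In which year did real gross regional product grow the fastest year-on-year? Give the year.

2004: real = 7720.9/0.997 = 7744.13; growth vs 2003 (7317.97) = 5.82%.
2005: real = 7801.6/1.050 = 7430.10; growth vs 2004 (7744.13) = -4.06%.
2006: real = 8473.6/1.132 = 7485.51; growth vs 2005 (7430.10) = 0.75%.
2007: real = 9424.6/1.167 = 8075.92; growth vs 2006 (7485.51) = 7.89%.

2007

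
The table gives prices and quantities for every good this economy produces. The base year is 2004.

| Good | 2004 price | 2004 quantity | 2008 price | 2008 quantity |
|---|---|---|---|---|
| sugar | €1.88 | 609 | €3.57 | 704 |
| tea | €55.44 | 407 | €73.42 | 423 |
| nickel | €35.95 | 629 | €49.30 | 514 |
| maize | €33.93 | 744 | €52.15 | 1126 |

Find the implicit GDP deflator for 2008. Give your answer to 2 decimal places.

Nominal GDP 2008 = 3.57·704 + 73.42·423 + 49.30·514 + 52.15·1126 = 117631.04.
Real GDP 2008 (at 2004 prices) = 1.88·704 + 55.44·423 + 35.95·514 + 33.93·1126 = 81458.12.
Deflator = Nominal/Real × 100 = 117631.04/81458.12 × 100 = 144.407.

144.41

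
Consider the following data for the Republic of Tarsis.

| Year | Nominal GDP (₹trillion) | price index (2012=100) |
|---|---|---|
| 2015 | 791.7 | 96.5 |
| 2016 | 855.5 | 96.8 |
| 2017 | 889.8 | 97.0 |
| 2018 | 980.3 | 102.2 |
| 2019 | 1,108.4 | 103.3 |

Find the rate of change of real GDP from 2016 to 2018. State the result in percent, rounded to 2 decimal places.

Real GDP 2016 = 855.5/0.968 = 883.78.
Real GDP 2018 = 980.3/1.022 = 959.20.
Change = 959.20/883.78 − 1 = 0.0853.

8.53%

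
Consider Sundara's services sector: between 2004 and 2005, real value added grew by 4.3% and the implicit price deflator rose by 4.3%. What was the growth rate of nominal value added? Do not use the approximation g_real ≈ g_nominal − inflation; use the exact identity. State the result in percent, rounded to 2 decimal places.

8.78%

(1 + g_nom) = (1 + g_real)(1 + π) = 1.0430 × 1.0430 = 1.08785.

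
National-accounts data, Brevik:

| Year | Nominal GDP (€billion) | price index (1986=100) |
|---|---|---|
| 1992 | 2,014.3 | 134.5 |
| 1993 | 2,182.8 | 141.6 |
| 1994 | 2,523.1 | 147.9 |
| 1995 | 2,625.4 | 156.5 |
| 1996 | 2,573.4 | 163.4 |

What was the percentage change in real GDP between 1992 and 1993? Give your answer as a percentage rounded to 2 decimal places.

Real GDP 1992 = 2014.3/1.345 = 1497.62.
Real GDP 1993 = 2182.8/1.416 = 1541.53.
Change = 1541.53/1497.62 − 1 = 0.0293.

2.93%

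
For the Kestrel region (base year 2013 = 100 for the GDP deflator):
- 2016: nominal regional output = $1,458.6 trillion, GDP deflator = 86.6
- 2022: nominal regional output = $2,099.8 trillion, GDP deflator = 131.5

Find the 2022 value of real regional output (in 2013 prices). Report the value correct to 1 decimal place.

Real regional output = Nominal / (GDP deflator/100) = 2099.8 / 1.315 = 1596.81.

$1,596.8 trillion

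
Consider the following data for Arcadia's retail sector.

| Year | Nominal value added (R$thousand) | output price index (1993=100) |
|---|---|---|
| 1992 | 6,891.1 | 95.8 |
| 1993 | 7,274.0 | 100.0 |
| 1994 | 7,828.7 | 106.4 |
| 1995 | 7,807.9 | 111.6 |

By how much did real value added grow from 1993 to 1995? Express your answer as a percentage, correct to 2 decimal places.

-3.82%

Real value added 1993 = 7274.0/1.000 = 7274.00.
Real value added 1995 = 7807.9/1.116 = 6996.33.
Change = 6996.33/7274.00 − 1 = -0.0382.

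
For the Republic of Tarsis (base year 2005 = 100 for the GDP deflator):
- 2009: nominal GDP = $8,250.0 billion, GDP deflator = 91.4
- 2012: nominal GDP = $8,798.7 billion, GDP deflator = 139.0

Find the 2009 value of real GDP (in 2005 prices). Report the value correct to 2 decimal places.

$9,026.26 billion

Real GDP = Nominal / (GDP deflator/100) = 8250.0 / 0.914 = 9026.26.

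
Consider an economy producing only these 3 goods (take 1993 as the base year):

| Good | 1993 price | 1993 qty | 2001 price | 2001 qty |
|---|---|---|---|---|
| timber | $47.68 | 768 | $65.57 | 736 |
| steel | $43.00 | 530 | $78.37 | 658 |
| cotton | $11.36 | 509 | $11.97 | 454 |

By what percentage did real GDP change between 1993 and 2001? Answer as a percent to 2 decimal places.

Real GDP 1993 = Nominal GDP 1993 = 47.68·768 + 43.00·530 + 11.36·509 = 65190.48.
Real GDP 2001 (at 1993 prices) = 47.68·736 + 43.00·658 + 11.36·454 = 68543.92.
Real growth = 68543.92/65190.48 − 1 = 0.0514.

5.14%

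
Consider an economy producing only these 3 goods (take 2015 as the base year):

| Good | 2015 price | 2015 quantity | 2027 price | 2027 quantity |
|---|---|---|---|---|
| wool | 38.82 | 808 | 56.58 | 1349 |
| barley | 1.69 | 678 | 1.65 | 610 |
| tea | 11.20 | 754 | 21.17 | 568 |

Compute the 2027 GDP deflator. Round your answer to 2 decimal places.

Nominal GDP 2027 = 56.58·1349 + 1.65·610 + 21.17·568 = 89357.48.
Real GDP 2027 (at 2015 prices) = 38.82·1349 + 1.69·610 + 11.20·568 = 59760.68.
Deflator = Nominal/Real × 100 = 89357.48/59760.68 × 100 = 149.526.

149.53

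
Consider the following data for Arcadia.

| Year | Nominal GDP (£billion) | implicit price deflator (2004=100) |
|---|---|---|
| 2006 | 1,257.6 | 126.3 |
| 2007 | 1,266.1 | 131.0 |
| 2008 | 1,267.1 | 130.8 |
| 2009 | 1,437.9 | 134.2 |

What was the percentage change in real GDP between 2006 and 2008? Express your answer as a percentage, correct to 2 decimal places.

Real GDP 2006 = 1257.6/1.263 = 995.72.
Real GDP 2008 = 1267.1/1.308 = 968.73.
Change = 968.73/995.72 − 1 = -0.0271.

-2.71%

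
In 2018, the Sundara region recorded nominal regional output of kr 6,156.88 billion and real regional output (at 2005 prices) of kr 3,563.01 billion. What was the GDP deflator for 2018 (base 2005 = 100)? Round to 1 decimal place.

172.8

GDP deflator = (Nominal / Real) × 100 = 6156.88 / 3563.01 × 100 = 172.80.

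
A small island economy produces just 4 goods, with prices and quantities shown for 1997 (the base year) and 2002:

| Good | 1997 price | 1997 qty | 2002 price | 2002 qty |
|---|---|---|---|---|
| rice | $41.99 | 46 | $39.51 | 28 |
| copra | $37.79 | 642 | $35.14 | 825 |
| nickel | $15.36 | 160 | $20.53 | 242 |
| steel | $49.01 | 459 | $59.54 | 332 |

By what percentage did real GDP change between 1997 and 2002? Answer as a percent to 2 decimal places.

2.34%

Real GDP 1997 = Nominal GDP 1997 = 41.99·46 + 37.79·642 + 15.36·160 + 49.01·459 = 51145.91.
Real GDP 2002 (at 1997 prices) = 41.99·28 + 37.79·825 + 15.36·242 + 49.01·332 = 52340.91.
Real growth = 52340.91/51145.91 − 1 = 0.0234.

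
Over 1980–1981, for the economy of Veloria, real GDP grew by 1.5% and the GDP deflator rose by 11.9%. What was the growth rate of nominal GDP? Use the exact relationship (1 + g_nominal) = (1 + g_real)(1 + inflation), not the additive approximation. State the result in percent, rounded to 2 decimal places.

13.58%

(1 + g_nom) = (1 + g_real)(1 + π) = 1.0150 × 1.1190 = 1.13579.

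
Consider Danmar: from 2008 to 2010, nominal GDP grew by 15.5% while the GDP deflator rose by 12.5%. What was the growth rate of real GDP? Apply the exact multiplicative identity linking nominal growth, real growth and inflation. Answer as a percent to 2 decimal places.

2.67%

(1 + g_nom) = (1 + g_real)(1 + π), so g_real = 1.1550 / 1.1250 − 1 = 0.02667.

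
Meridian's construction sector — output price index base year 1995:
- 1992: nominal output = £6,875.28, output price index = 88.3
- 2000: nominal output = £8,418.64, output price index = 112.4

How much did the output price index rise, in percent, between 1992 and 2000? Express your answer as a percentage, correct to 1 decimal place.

Price-level change = 112.4 / 88.3 − 1 = 0.2729.

27.3%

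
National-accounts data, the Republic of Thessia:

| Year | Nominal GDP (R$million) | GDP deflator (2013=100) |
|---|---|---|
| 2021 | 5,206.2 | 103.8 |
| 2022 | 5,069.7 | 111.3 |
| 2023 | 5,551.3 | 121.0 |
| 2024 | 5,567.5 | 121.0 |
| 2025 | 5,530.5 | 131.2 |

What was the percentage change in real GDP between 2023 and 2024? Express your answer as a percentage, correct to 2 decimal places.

Real GDP 2023 = 5551.3/1.210 = 4587.85.
Real GDP 2024 = 5567.5/1.210 = 4601.24.
Change = 4601.24/4587.85 − 1 = 0.0029.

0.29%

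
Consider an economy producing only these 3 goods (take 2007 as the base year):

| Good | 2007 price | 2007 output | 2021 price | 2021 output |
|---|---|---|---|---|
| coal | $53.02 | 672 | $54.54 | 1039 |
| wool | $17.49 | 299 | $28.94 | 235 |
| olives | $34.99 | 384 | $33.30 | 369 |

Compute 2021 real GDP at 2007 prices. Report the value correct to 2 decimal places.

Real GDP 2021 = Σ (p_2007 × q_2021) = 53.02·1039 + 17.49·235 + 34.99·369 = 72109.24.

$72109.24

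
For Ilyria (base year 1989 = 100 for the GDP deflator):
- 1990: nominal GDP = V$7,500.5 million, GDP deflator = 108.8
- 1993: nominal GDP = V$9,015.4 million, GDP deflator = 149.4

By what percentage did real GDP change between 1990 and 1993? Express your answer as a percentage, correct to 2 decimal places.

Deflate each year: 1990 → 7500.5/1.088 = 6893.84; 1993 → 9015.4/1.494 = 6034.40.
So real GDP changed by 6034.40/6893.84 − 1 = -0.1247, i.e. -12.47%.

-12.47%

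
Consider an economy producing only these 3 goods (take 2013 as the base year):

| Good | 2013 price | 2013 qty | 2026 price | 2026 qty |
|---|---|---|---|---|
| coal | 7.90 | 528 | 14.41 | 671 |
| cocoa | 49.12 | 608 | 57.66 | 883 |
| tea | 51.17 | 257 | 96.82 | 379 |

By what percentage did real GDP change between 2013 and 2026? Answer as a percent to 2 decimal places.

Real GDP 2013 = Nominal GDP 2013 = 7.90·528 + 49.12·608 + 51.17·257 = 47186.85.
Real GDP 2026 (at 2013 prices) = 7.90·671 + 49.12·883 + 51.17·379 = 68067.29.
Real growth = 68067.29/47186.85 − 1 = 0.4425.

44.25%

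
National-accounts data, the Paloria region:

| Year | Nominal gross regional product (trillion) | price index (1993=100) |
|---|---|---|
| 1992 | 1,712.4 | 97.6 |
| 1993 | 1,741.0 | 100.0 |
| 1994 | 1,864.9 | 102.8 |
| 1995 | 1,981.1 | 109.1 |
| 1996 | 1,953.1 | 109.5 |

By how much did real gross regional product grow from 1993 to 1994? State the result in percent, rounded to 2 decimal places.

Real gross regional product 1993 = 1741.0/1.000 = 1741.00.
Real gross regional product 1994 = 1864.9/1.028 = 1814.11.
Change = 1814.11/1741.00 − 1 = 0.0420.

4.20%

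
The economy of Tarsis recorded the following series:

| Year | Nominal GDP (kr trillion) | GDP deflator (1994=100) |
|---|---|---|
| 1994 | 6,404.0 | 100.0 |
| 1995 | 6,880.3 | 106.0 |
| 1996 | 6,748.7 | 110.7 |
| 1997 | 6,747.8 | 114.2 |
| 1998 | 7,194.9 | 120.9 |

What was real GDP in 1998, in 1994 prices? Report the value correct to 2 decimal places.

kr 5,951.12 trillion

Real GDP 1998 = 7194.9 / 1.209 = 5951.12.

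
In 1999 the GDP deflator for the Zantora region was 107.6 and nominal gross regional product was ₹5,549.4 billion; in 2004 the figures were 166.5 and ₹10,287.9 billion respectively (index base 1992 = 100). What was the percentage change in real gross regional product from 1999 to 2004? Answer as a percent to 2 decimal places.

Real gross regional product 1999 = 5549.4 / 1.076 = 5157.43.
Real gross regional product 2004 = 10287.9 / 1.665 = 6178.92.
Real growth = 6178.92 / 5157.43 − 1 = 0.1981.

19.81%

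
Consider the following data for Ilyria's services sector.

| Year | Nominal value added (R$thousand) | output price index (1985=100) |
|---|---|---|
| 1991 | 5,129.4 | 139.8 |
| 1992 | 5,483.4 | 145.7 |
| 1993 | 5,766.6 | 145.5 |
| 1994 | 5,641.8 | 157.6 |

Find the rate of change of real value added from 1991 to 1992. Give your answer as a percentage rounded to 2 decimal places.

2.57%

Real value added 1991 = 5129.4/1.398 = 3669.10.
Real value added 1992 = 5483.4/1.457 = 3763.49.
Change = 3763.49/3669.10 − 1 = 0.0257.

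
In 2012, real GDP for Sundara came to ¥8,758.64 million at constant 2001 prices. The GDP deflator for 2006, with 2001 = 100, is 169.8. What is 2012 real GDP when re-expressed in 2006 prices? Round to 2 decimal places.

¥14,872.17 million

Real GDP in 2006 prices = Real GDP in 2001 prices × (P_2006/P_2001) = 8758.64 × 1.698 = 14872.17.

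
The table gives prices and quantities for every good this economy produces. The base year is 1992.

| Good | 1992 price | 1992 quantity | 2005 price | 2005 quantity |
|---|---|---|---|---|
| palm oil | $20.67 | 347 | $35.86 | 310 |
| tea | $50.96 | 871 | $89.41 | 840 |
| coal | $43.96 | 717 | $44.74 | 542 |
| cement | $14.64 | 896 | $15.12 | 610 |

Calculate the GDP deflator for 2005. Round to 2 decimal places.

146.02

Nominal GDP 2005 = 35.86·310 + 89.41·840 + 44.74·542 + 15.12·610 = 119693.28.
Real GDP 2005 (at 1992 prices) = 20.67·310 + 50.96·840 + 43.96·542 + 14.64·610 = 81970.82.
Deflator = Nominal/Real × 100 = 119693.28/81970.82 × 100 = 146.019.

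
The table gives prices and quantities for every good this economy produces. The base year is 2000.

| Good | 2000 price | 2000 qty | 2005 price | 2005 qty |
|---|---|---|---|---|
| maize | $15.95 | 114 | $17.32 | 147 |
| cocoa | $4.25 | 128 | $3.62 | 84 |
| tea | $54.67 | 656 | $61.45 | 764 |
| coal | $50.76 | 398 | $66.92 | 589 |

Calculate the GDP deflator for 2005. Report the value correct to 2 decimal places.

Nominal GDP 2005 = 17.32·147 + 3.62·84 + 61.45·764 + 66.92·589 = 89213.80.
Real GDP 2005 (at 2000 prices) = 15.95·147 + 4.25·84 + 54.67·764 + 50.76·589 = 74367.17.
Deflator = Nominal/Real × 100 = 89213.80/74367.17 × 100 = 119.964.

119.96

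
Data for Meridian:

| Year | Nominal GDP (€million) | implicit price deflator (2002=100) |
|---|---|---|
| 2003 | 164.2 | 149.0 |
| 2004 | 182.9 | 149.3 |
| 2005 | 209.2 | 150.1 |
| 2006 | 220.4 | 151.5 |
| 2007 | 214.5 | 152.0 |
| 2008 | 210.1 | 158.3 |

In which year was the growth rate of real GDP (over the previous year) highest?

2004: real = 182.9/1.493 = 122.51; growth vs 2003 (110.20) = 11.17%.
2005: real = 209.2/1.501 = 139.37; growth vs 2004 (122.51) = 13.76%.
2006: real = 220.4/1.515 = 145.48; growth vs 2005 (139.37) = 4.38%.
2007: real = 214.5/1.520 = 141.12; growth vs 2006 (145.48) = -3.00%.
2008: real = 210.1/1.583 = 132.72; growth vs 2007 (141.12) = -5.95%.

2005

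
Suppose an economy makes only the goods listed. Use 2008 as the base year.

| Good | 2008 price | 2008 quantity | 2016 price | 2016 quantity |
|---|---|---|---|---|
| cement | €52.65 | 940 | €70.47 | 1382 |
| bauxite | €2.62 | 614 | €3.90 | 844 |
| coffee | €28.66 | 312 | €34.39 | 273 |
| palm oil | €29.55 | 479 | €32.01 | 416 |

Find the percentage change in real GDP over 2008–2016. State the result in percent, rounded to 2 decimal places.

Real GDP 2008 = Nominal GDP 2008 = 52.65·940 + 2.62·614 + 28.66·312 + 29.55·479 = 74196.05.
Real GDP 2016 (at 2008 prices) = 52.65·1382 + 2.62·844 + 28.66·273 + 29.55·416 = 95090.56.
Real growth = 95090.56/74196.05 − 1 = 0.2816.

28.16%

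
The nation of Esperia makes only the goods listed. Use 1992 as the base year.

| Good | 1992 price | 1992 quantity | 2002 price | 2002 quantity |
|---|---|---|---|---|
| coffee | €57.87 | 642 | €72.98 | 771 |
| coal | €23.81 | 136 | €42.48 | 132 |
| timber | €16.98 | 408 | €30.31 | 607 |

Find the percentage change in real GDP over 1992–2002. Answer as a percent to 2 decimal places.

Real GDP 1992 = Nominal GDP 1992 = 57.87·642 + 23.81·136 + 16.98·408 = 47318.54.
Real GDP 2002 (at 1992 prices) = 57.87·771 + 23.81·132 + 16.98·607 = 58067.55.
Real growth = 58067.55/47318.54 − 1 = 0.2272.

22.72%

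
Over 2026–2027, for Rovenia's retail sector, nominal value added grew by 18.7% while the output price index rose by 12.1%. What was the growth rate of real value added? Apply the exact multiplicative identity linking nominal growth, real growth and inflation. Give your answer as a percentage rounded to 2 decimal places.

(1 + g_nom) = (1 + g_real)(1 + π), so g_real = 1.1870 / 1.1210 − 1 = 0.05888.

5.89%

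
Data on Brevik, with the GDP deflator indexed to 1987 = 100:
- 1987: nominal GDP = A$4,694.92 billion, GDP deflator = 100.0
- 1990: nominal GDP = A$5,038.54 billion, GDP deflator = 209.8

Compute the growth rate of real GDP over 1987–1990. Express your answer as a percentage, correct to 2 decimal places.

-48.85%

Real GDP 1987 = 4694.92 / 1.000 = 4694.92.
Real GDP 1990 = 5038.54 / 2.098 = 2401.59.
Real growth = 2401.59 / 4694.92 − 1 = -0.4885.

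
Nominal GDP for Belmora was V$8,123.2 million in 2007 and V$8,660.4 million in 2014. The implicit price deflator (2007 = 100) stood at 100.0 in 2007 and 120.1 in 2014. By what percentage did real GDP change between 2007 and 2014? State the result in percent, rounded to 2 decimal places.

-11.23%

Deflate each year: 2007 → 8123.2/1.000 = 8123.20; 2014 → 8660.4/1.201 = 7210.99.
So real GDP changed by 7210.99/8123.20 − 1 = -0.1123, i.e. -11.23%.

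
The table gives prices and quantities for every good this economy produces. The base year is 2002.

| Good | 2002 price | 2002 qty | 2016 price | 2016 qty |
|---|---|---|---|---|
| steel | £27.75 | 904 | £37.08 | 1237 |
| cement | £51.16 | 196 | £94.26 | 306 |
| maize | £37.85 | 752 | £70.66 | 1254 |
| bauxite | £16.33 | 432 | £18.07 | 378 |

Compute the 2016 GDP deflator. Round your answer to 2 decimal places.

164.21

Nominal GDP 2016 = 37.08·1237 + 94.26·306 + 70.66·1254 + 18.07·378 = 170149.62.
Real GDP 2016 (at 2002 prices) = 27.75·1237 + 51.16·306 + 37.85·1254 + 16.33·378 = 103618.35.
Deflator = Nominal/Real × 100 = 170149.62/103618.35 × 100 = 164.208.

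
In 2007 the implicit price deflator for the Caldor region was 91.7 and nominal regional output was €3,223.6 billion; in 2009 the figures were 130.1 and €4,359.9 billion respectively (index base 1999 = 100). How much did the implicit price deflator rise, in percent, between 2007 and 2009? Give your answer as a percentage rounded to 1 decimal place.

41.9%

Price-level change = 130.1 / 91.7 − 1 = 0.4188.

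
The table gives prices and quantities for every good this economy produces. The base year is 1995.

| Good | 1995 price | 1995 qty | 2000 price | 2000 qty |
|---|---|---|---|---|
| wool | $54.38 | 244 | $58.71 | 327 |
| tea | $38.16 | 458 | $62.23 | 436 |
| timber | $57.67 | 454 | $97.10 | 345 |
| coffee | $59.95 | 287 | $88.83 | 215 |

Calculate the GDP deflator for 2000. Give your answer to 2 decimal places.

Nominal GDP 2000 = 58.71·327 + 62.23·436 + 97.10·345 + 88.83·215 = 98928.40.
Real GDP 2000 (at 1995 prices) = 54.38·327 + 38.16·436 + 57.67·345 + 59.95·215 = 67205.42.
Deflator = Nominal/Real × 100 = 98928.40/67205.42 × 100 = 147.203.

147.20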